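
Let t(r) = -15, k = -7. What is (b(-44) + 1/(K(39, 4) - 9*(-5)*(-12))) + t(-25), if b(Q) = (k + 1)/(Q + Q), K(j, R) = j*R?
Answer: -63083/4224 ≈ -14.934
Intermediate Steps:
K(j, R) = R*j
b(Q) = -3/Q (b(Q) = (-7 + 1)/(Q + Q) = -6*1/(2*Q) = -3/Q)
(b(-44) + 1/(K(39, 4) - 9*(-5)*(-12))) + t(-25) = (-3/(-44) + 1/(4*39 - 9*(-5)*(-12))) - 15 = (-3*(-1/44) + 1/(156 + 45*(-12))) - 15 = (3/44 + 1/(156 - 540)) - 15 = (3/44 + 1/(-384)) - 15 = (3/44 - 1/384) - 15 = 277/4224 - 15 = -63083/4224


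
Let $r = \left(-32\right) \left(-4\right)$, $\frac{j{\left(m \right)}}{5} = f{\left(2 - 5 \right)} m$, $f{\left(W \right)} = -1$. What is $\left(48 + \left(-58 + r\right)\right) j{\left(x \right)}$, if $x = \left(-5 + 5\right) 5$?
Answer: $0$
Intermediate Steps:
$x = 0$ ($x = 0 \cdot 5 = 0$)
$j{\left(m \right)} = - 5 m$ ($j{\left(m \right)} = 5 \left(- m\right) = - 5 m$)
$r = 128$
$\left(48 + \left(-58 + r\right)\right) j{\left(x \right)} = \left(48 + \left(-58 + 128\right)\right) \left(\left(-5\right) 0\right) = \left(48 + 70\right) 0 = 118 \cdot 0 = 0$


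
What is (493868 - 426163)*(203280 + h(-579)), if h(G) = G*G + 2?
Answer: 36460699715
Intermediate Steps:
h(G) = 2 + G² (h(G) = G² + 2 = 2 + G²)
(493868 - 426163)*(203280 + h(-579)) = (493868 - 426163)*(203280 + (2 + (-579)²)) = 67705*(203280 + (2 + 335241)) = 67705*(203280 + 335243) = 67705*538523 = 36460699715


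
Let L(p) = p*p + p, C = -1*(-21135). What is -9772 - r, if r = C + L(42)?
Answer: -32713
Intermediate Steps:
C = 21135
L(p) = p + p**2 (L(p) = p**2 + p = p + p**2)
r = 22941 (r = 21135 + 42*(1 + 42) = 21135 + 42*43 = 21135 + 1806 = 22941)
-9772 - r = -9772 - 1*22941 = -9772 - 22941 = -32713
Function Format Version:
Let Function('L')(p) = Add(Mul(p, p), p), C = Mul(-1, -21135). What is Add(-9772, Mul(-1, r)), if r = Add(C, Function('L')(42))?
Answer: -32713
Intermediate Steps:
C = 21135
Function('L')(p) = Add(p, Pow(p, 2)) (Function('L')(p) = Add(Pow(p, 2), p) = Add(p, Pow(p, 2)))
r = 22941 (r = Add(21135, Mul(42, Add(1, 42))) = Add(21135, Mul(42, 43)) = Add(21135, 1806) = 22941)
Add(-9772, Mul(-1, r)) = Add(-9772, Mul(-1, 22941)) = Add(-9772, -22941) = -32713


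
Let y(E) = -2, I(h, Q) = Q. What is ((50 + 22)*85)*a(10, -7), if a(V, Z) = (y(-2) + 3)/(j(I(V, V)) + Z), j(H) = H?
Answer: 2040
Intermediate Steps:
a(V, Z) = 1/(V + Z) (a(V, Z) = (-2 + 3)/(V + Z) = 1/(V + Z))
((50 + 22)*85)*a(10, -7) = ((50 + 22)*85)/(10 - 7) = (72*85)/3 = 6120*(⅓) = 2040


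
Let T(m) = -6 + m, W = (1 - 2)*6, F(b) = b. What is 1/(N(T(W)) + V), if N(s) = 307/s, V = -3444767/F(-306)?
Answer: 612/6873877 ≈ 8.9033e-5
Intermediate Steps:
W = -6 (W = -1*6 = -6)
V = 3444767/306 (V = -3444767/(-306) = -3444767*(-1/306) = 3444767/306 ≈ 11257.)
1/(N(T(W)) + V) = 1/(307/(-6 - 6) + 3444767/306) = 1/(307/(-12) + 3444767/306) = 1/(307*(-1/12) + 3444767/306) = 1/(-307/12 + 3444767/306) = 1/(6873877/612) = 612/6873877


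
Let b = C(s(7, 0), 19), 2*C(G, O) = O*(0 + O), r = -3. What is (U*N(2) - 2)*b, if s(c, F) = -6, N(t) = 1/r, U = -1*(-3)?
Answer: -1083/2 ≈ -541.50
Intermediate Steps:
U = 3
N(t) = -⅓ (N(t) = 1/(-3) = -⅓)
C(G, O) = O²/2 (C(G, O) = (O*(0 + O))/2 = (O*O)/2 = O²/2)
b = 361/2 (b = (½)*19² = (½)*361 = 361/2 ≈ 180.50)
(U*N(2) - 2)*b = (3*(-⅓) - 2)*(361/2) = (-1 - 2)*(361/2) = -3*361/2 = -1083/2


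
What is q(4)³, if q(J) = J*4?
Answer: 4096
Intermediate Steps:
q(J) = 4*J
q(4)³ = (4*4)³ = 16³ = 4096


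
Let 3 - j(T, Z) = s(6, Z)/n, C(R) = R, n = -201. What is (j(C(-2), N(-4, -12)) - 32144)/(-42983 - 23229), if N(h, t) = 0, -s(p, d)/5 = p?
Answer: 2153457/4436204 ≈ 0.48543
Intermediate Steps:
s(p, d) = -5*p
j(T, Z) = 191/67 (j(T, Z) = 3 - (-5*6)/(-201) = 3 - (-30)*(-1)/201 = 3 - 1*10/67 = 3 - 10/67 = 191/67)
(j(C(-2), N(-4, -12)) - 32144)/(-42983 - 23229) = (191/67 - 32144)/(-42983 - 23229) = -2153457/67/(-66212) = -2153457/67*(-1/66212) = 2153457/4436204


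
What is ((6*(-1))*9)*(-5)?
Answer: 270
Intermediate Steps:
((6*(-1))*9)*(-5) = -6*9*(-5) = -54*(-5) = 270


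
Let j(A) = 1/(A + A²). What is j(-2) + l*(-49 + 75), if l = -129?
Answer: -6707/2 ≈ -3353.5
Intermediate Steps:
j(-2) + l*(-49 + 75) = 1/((-2)*(1 - 2)) - 129*(-49 + 75) = -½/(-1) - 129*26 = -½*(-1) - 3354 = ½ - 3354 = -6707/2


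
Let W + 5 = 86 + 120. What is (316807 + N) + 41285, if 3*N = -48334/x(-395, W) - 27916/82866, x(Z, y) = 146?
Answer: 464037503977/1296261 ≈ 3.5798e+5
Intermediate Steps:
W = 201 (W = -5 + (86 + 120) = -5 + 206 = 201)
N = -143190035/1296261 (N = (-48334/146 - 27916/82866)/3 = (-48334*1/146 - 27916*1/82866)/3 = (-24167/73 - 1994/5919)/3 = (1/3)*(-143190035/432087) = -143190035/1296261 ≈ -110.46)
(316807 + N) + 41285 = (316807 - 143190035/1296261) + 41285 = 410521368592/1296261 + 41285 = 464037503977/1296261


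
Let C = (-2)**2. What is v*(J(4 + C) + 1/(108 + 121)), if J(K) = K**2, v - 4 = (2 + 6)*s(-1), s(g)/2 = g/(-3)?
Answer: 410396/687 ≈ 597.37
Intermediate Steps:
s(g) = -2*g/3 (s(g) = 2*(g/(-3)) = 2*(g*(-1/3)) = 2*(-g/3) = -2*g/3)
v = 28/3 (v = 4 + (2 + 6)*(-2/3*(-1)) = 4 + 8*(2/3) = 4 + 16/3 = 28/3 ≈ 9.3333)
C = 4
v*(J(4 + C) + 1/(108 + 121)) = 28*((4 + 4)**2 + 1/(108 + 121))/3 = 28*(8**2 + 1/229)/3 = 28*(64 + 1/229)/3 = (28/3)*(14657/229) = 410396/687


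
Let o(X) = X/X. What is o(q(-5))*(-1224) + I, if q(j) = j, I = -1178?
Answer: -2402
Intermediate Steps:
o(X) = 1
o(q(-5))*(-1224) + I = 1*(-1224) - 1178 = -1224 - 1178 = -2402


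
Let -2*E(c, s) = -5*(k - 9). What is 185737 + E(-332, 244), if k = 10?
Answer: 371479/2 ≈ 1.8574e+5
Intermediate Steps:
E(c, s) = 5/2 (E(c, s) = -(-5)*(10 - 9)/2 = -(-5)/2 = -½*(-5) = 5/2)
185737 + E(-332, 244) = 185737 + 5/2 = 371479/2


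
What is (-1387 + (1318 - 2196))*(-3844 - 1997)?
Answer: 13229865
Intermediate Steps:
(-1387 + (1318 - 2196))*(-3844 - 1997) = (-1387 - 878)*(-5841) = -2265*(-5841) = 13229865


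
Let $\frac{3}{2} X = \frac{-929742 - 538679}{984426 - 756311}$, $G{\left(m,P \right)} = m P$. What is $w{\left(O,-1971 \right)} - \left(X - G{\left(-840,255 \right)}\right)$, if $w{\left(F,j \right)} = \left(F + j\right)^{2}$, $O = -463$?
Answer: $\frac{3907719644662}{684345} \approx 5.7102 \cdot 10^{6}$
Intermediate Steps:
$G{\left(m,P \right)} = P m$
$X = - \frac{2936842}{684345}$ ($X = \frac{2 \frac{-929742 - 538679}{984426 - 756311}}{3} = \frac{2 \left(- \frac{1468421}{228115}\right)}{3} = \frac{2 \left(\left(-1468421\right) \frac{1}{228115}\right)}{3} = \frac{2}{3} \left(- \frac{1468421}{228115}\right) = - \frac{2936842}{684345} \approx -4.2915$)
$w{\left(O,-1971 \right)} - \left(X - G{\left(-840,255 \right)}\right) = \left(-463 - 1971\right)^{2} - \left(- \frac{2936842}{684345} - 255 \left(-840\right)\right) = \left(-2434\right)^{2} - \left(- \frac{2936842}{684345} - -214200\right) = 5924356 - \left(- \frac{2936842}{684345} + 214200\right) = 5924356 - \frac{146583762158}{684345} = \frac{3907719644662}{684345}$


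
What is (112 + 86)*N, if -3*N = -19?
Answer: 1254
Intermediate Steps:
N = 19/3 (N = -1/3*(-19) = 19/3 ≈ 6.3333)
(112 + 86)*N = (112 + 86)*(19/3) = 198*(19/3) = 1254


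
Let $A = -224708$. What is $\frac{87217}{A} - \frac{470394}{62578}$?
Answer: $- \frac{55579580189}{7030888612} \approx -7.9051$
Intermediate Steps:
$\frac{87217}{A} - \frac{470394}{62578} = \frac{87217}{-224708} - \frac{470394}{62578} = 87217 \left(- \frac{1}{224708}\right) - \frac{235197}{31289} = - \frac{87217}{224708} - \frac{235197}{31289} = - \frac{55579580189}{7030888612}$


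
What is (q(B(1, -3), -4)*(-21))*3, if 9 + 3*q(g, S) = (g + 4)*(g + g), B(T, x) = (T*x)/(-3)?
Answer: -21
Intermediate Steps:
B(T, x) = -T*x/3
q(g, S) = -3 + 2*g*(4 + g)/3 (q(g, S) = -3 + ((g + 4)*(g + g))/3 = -3 + ((4 + g)*(2*g))/3 = -3 + (2*g*(4 + g))/3 = -3 + 2*g*(4 + g)/3)
(q(B(1, -3), -4)*(-21))*3 = ((-3 + 2*(-⅓*1*(-3))²/3 + 8*(-⅓*1*(-3))/3)*(-21))*3 = ((-3 + (⅔)*1² + (8/3)*1)*(-21))*3 = ((-3 + (⅔)*1 + 8/3)*(-21))*3 = ((-3 + ⅔ + 8/3)*(-21))*3 = ((⅓)*(-21))*3 = -7*3 = -21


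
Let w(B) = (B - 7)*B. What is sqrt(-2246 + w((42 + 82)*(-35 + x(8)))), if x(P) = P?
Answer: sqrt(11230294) ≈ 3351.2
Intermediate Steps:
w(B) = B*(-7 + B) (w(B) = (-7 + B)*B = B*(-7 + B))
sqrt(-2246 + w((42 + 82)*(-35 + x(8)))) = sqrt(-2246 + ((42 + 82)*(-35 + 8))*(-7 + (42 + 82)*(-35 + 8))) = sqrt(-2246 + (124*(-27))*(-7 + 124*(-27))) = sqrt(-2246 - 3348*(-7 - 3348)) = sqrt(-2246 - 3348*(-3355)) = sqrt(-2246 + 11232540) = sqrt(11230294)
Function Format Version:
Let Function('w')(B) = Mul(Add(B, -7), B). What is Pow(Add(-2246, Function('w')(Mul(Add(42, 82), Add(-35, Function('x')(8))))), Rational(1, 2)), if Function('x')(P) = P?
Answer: Pow(11230294, Rational(1, 2)) ≈ 3351.2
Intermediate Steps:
Function('w')(B) = Mul(B, Add(-7, B)) (Function('w')(B) = Mul(Add(-7, B), B) = Mul(B, Add(-7, B)))
Pow(Add(-2246, Function('w')(Mul(Add(42, 82), Add(-35, Function('x')(8))))), Rational(1, 2)) = Pow(Add(-2246, Mul(Mul(Add(42, 82), Add(-35, 8)), Add(-7, Mul(Add(42, 82), Add(-35, 8))))), Rational(1, 2)) = Pow(Add(-2246, Mul(Mul(124, -27), Add(-7, Mul(124, -27)))), Rational(1, 2)) = Pow(Add(-2246, Mul(-3348, Add(-7, -3348))), Rational(1, 2)) = Pow(Add(-2246, Mul(-3348, -3355)), Rational(1, 2)) = Pow(Add(-2246, 11232540), Rational(1, 2)) = Pow(11230294, Rational(1, 2))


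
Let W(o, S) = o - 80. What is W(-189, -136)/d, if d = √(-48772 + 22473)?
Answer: 269*I*√91/1547 ≈ 1.6588*I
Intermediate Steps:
W(o, S) = -80 + o
d = 17*I*√91 (d = √(-26299) = 17*I*√91 ≈ 162.17*I)
W(-189, -136)/d = (-80 - 189)/((17*I*√91)) = -(-269)*I*√91/1547 = 269*I*√91/1547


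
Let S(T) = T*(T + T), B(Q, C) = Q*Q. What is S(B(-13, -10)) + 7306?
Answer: 64428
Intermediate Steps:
B(Q, C) = Q²
S(T) = 2*T² (S(T) = T*(2*T) = 2*T²)
S(B(-13, -10)) + 7306 = 2*((-13)²)² + 7306 = 2*169² + 7306 = 2*28561 + 7306 = 57122 + 7306 = 64428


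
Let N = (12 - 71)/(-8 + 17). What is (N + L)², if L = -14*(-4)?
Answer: 198025/81 ≈ 2444.8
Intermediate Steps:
N = -59/9 ≈ -6.5556
L = 56
(N + L)² = (-59/9 + 56)² = (445/9)² = 198025/81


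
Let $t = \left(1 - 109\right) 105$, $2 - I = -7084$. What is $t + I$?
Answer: $-4254$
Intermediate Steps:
$I = 7086$ ($I = 2 - -7084 = 2 + 7084 = 7086$)
$t = -11340$ ($t = \left(-108\right) 105 = -11340$)
$t + I = -11340 + 7086 = -4254$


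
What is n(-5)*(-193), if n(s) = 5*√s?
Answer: -965*I*√5 ≈ -2157.8*I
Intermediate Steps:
n(-5)*(-193) = (5*√(-5))*(-193) = (5*(I*√5))*(-193) = (5*I*√5)*(-193) = -965*I*√5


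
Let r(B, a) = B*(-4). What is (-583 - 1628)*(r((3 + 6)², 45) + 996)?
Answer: -1485792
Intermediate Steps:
r(B, a) = -4*B
(-583 - 1628)*(r((3 + 6)², 45) + 996) = (-583 - 1628)*(-4*(3 + 6)² + 996) = -2211*(-4*9² + 996) = -2211*(-4*81 + 996) = -2211*(-324 + 996) = -2211*672 = -1485792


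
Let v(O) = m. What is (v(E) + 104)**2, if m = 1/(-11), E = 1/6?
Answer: 1306449/121 ≈ 10797.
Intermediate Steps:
E = 1/6 ≈ 0.16667
m = -1/11 ≈ -0.090909
v(O) = -1/11
(v(E) + 104)**2 = (-1/11 + 104)**2 = (1143/11)**2 = 1306449/121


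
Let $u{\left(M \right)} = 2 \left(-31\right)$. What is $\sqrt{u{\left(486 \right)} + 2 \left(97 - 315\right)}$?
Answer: $i \sqrt{498} \approx 22.316 i$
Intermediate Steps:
$u{\left(M \right)} = -62$
$\sqrt{u{\left(486 \right)} + 2 \left(97 - 315\right)} = \sqrt{-62 + 2 \left(97 - 315\right)} = \sqrt{-62 + 2 \left(-218\right)} = \sqrt{-62 - 436} = \sqrt{-498} = i \sqrt{498}$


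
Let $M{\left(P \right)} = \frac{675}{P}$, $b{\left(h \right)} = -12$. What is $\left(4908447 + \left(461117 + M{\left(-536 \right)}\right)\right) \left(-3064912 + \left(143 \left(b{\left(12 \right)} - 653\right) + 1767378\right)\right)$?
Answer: $- \frac{4008105511428641}{536} \approx -7.4778 \cdot 10^{12}$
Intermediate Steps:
$\left(4908447 + \left(461117 + M{\left(-536 \right)}\right)\right) \left(-3064912 + \left(143 \left(b{\left(12 \right)} - 653\right) + 1767378\right)\right) = \left(4908447 + \left(461117 + \frac{675}{-536}\right)\right) \left(-3064912 + \left(143 \left(-12 - 653\right) + 1767378\right)\right) = \left(4908447 + \left(461117 + 675 \left(- \frac{1}{536}\right)\right)\right) \left(-3064912 + \left(143 \left(-665\right) + 1767378\right)\right) = \left(4908447 + \left(461117 - \frac{675}{536}\right)\right) \left(-3064912 + \left(-95095 + 1767378\right)\right) = \left(4908447 + \frac{247158037}{536}\right) \left(-3064912 + 1672283\right) = \frac{2878085629}{536} \left(-1392629\right) = - \frac{4008105511428641}{536}$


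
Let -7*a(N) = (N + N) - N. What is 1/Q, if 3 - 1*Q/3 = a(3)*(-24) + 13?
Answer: -7/426 ≈ -0.016432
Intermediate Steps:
a(N) = -N/7 (a(N) = -((N + N) - N)/7 = -(2*N - N)/7 = -N/7)
Q = -426/7 (Q = 9 - 3*(-⅐*3*(-24) + 13) = 9 - 3*(-3/7*(-24) + 13) = 9 - 3*(72/7 + 13) = 9 - 3*163/7 = 9 - 489/7 = -426/7 ≈ -60.857)
1/Q = 1/(-426/7) = -7/426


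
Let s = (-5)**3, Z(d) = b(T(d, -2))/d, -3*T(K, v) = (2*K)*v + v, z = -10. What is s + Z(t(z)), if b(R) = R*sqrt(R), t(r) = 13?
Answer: -125 + 54*sqrt(2)/13 ≈ -119.13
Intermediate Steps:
T(K, v) = -v/3 - 2*K*v/3 (T(K, v) = -((2*K)*v + v)/3 = -(2*K*v + v)/3 = -(v + 2*K*v)/3 = -v/3 - 2*K*v/3)
b(R) = R**(3/2)
Z(d) = (2/3 + 4*d/3)**(3/2)/d (Z(d) = (-1/3*(-2)*(1 + 2*d))**(3/2)/d = (2/3 + 4*d/3)**(3/2)/d)
s = -125
s + Z(t(z)) = -125 + (2/9)*sqrt(6)*(1 + 2*13)**(3/2)/13 = -125 + (2/9)*sqrt(6)*(1/13)*(1 + 26)**(3/2) = -125 + (2/9)*sqrt(6)*(1/13)*27**(3/2) = -125 + (2/9)*sqrt(6)*(1/13)*(81*sqrt(3)) = -125 + 54*sqrt(2)/13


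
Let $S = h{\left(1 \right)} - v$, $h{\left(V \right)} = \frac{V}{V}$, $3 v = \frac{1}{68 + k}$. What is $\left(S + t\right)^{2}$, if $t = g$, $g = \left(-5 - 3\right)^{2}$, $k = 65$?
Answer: $\frac{672572356}{159201} \approx 4224.7$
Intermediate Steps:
$g = 64$ ($g = \left(-8\right)^{2} = 64$)
$v = \frac{1}{399}$ ($v = \frac{1}{3 \left(68 + 65\right)} = \frac{1}{3 \cdot 133} = \frac{1}{3} \cdot \frac{1}{133} = \frac{1}{399} \approx 0.0025063$)
$t = 64$
$h{\left(V \right)} = 1$
$S = \frac{398}{399}$ ($S = 1 - \frac{1}{399} = \frac{398}{399} \approx 0.99749$)
$\left(S + t\right)^{2} = \left(\frac{398}{399} + 64\right)^{2} = \left(\frac{25934}{399}\right)^{2} = \frac{672572356}{159201}$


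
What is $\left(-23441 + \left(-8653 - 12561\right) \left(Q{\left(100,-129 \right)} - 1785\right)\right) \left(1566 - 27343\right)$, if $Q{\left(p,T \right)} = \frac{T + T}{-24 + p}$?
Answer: $- \frac{18569640835318}{19} \approx -9.7735 \cdot 10^{11}$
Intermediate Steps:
$Q{\left(p,T \right)} = \frac{2 T}{-24 + p}$
$\left(-23441 + \left(-8653 - 12561\right) \left(Q{\left(100,-129 \right)} - 1785\right)\right) \left(1566 - 27343\right) = \left(-23441 + \left(-8653 - 12561\right) \left(2 \left(-129\right) \frac{1}{-24 + 100} - 1785\right)\right) \left(1566 - 27343\right) = \left(-23441 - 21214 \left(2 \left(-129\right) \frac{1}{76} - 1785\right)\right) \left(-25777\right) = \left(-23441 - 21214 \left(- \frac{129}{38} - 1785\right)\right) \left(-25777\right) = \left(-23441 - - \frac{720841113}{19}\right) \left(-25777\right) = \left(-23441 + \frac{720841113}{19}\right) \left(-25777\right) = \frac{720395734}{19} \left(-25777\right) = - \frac{18569640835318}{19}$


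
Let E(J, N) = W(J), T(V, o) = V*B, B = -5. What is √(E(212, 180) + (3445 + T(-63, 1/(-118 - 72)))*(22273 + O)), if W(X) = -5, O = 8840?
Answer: 5*√4679395 ≈ 10816.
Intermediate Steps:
T(V, o) = -5*V (T(V, o) = V*(-5) = -5*V)
E(J, N) = -5
√(E(212, 180) + (3445 + T(-63, 1/(-118 - 72)))*(22273 + O)) = √(-5 + (3445 - 5*(-63))*(22273 + 8840)) = √(-5 + (3445 + 315)*31113) = √(-5 + 3760*31113) = √(-5 + 116984880) = √116984875 = 5*√4679395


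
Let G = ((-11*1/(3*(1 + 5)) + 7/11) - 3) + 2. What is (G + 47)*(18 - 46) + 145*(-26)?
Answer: -500812/99 ≈ -5058.7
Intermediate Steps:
G = -193/198 (G = ((-11/(6*3) + 7*(1/11)) - 3) + 2 = ((-11/18 + 7/11) - 3) + 2 = (5/198 - 3) + 2 = -589/198 + 2 = -193/198 ≈ -0.97475)
(G + 47)*(18 - 46) + 145*(-26) = (-193/198 + 47)*(18 - 46) + 145*(-26) = (9113/198)*(-28) - 3770 = -127582/99 - 3770 = -500812/99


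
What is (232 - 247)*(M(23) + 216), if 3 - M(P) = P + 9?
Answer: -2805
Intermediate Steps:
M(P) = -6 - P (M(P) = 3 - (P + 9) = 3 - (9 + P) = 3 + (-9 - P) = -6 - P)
(232 - 247)*(M(23) + 216) = (232 - 247)*((-6 - 1*23) + 216) = -15*((-6 - 23) + 216) = -15*(-29 + 216) = -15*187 = -2805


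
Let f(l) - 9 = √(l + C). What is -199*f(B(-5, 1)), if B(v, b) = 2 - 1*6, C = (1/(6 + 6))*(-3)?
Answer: -1791 - 199*I*√17/2 ≈ -1791.0 - 410.25*I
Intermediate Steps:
C = -¼ (C = (1/12)*(-3) = -¼ ≈ -0.25000)
B(v, b) = -4 (B(v, b) = 2 - 6 = -4)
f(l) = 9 + √(-¼ + l) (f(l) = 9 + √(l - ¼) = 9 + √(-¼ + l))
-199*f(B(-5, 1)) = -199*(9 + √(-1 + 4*(-4))/2) = -199*(9 + √(-1 - 16)/2) = -199*(9 + √(-17)/2) = -199*(9 + (I*√17)/2) = -199*(9 + I*√17/2) = -1791 - 199*I*√17/2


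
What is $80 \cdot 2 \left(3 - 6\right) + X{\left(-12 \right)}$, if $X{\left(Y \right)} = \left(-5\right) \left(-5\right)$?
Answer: $-455$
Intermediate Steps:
$X{\left(Y \right)} = 25$
$80 \cdot 2 \left(3 - 6\right) + X{\left(-12 \right)} = 80 \cdot 2 \left(3 - 6\right) + 25 = 80 \cdot 2 \left(-3\right) + 25 = 80 \left(-6\right) + 25 = -480 + 25 = -455$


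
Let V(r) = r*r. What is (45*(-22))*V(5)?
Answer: -24750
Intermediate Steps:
V(r) = r²
(45*(-22))*V(5) = (45*(-22))*5² = -990*25 = -24750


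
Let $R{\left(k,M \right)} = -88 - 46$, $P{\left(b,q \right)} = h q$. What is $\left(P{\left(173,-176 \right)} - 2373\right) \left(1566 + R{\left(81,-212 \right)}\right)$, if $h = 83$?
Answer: $-24316792$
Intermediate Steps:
$P{\left(b,q \right)} = 83 q$
$R{\left(k,M \right)} = -134$ ($R{\left(k,M \right)} = -88 - 46 = -134$)
$\left(P{\left(173,-176 \right)} - 2373\right) \left(1566 + R{\left(81,-212 \right)}\right) = \left(83 \left(-176\right) - 2373\right) \left(1566 - 134\right) = \left(-14608 - 2373\right) 1432 = \left(-16981\right) 1432 = -24316792$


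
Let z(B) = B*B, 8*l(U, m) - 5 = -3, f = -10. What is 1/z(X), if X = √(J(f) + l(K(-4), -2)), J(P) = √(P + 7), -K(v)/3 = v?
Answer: 4/49 - 16*I*√3/49 ≈ 0.081633 - 0.56557*I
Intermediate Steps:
K(v) = -3*v
l(U, m) = ¼ (l(U, m) = 5/8 + (⅛)*(-3) = 5/8 - 3/8 = ¼)
J(P) = √(7 + P)
X = √(¼ + I*√3) (X = √(√(7 - 10) + ¼) = √(√(-3) + ¼) = √(I*√3 + ¼) = √(¼ + I*√3) ≈ 1.0 + 0.86602*I)
z(B) = B²
1/z(X) = 1/((√(1 + 4*I*√3)/2)²) = 1/(¼ + I*√3)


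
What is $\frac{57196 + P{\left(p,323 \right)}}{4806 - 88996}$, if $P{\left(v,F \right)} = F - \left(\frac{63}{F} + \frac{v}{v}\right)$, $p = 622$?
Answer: $- \frac{18578251}{27193370} \approx -0.68319$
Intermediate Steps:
$P{\left(v,F \right)} = -1 + F - \frac{63}{F}$ ($P{\left(v,F \right)} = F - \left(\frac{63}{F} + 1\right) = F - \left(1 + \frac{63}{F}\right) = -1 + F - \frac{63}{F}$)
$\frac{57196 + P{\left(p,323 \right)}}{4806 - 88996} = \frac{57196 - \left(-322 + \frac{63}{323}\right)}{4806 - 88996} = \frac{57196 - - \frac{103943}{323}}{-84190} = \left(57196 - - \frac{103943}{323}\right) \left(- \frac{1}{84190}\right) = \left(57196 + \frac{103943}{323}\right) \left(- \frac{1}{84190}\right) = \frac{18578251}{323} \left(- \frac{1}{84190}\right) = - \frac{18578251}{27193370}$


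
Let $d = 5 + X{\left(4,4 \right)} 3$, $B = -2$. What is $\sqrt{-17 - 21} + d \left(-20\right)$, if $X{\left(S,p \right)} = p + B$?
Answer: $-220 + i \sqrt{38} \approx -220.0 + 6.1644 i$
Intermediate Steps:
$X{\left(S,p \right)} = -2 + p$ ($X{\left(S,p \right)} = p - 2 = -2 + p$)
$d = 11$ ($d = 5 + \left(-2 + 4\right) 3 = 5 + 2 \cdot 3 = 5 + 6 = 11$)
$\sqrt{-17 - 21} + d \left(-20\right) = \sqrt{-17 - 21} + 11 \left(-20\right) = \sqrt{-38} - 220 = i \sqrt{38} - 220 = -220 + i \sqrt{38}$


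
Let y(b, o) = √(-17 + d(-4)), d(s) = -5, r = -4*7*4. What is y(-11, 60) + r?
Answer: -112 + I*√22 ≈ -112.0 + 4.6904*I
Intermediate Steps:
r = -112 (r = -28*4 = -112)
y(b, o) = I*√22 (y(b, o) = √(-17 - 5) = √(-22) = I*√22)
y(-11, 60) + r = I*√22 - 112 = -112 + I*√22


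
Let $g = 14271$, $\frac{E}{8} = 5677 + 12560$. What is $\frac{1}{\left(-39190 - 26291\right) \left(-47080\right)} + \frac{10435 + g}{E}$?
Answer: $\frac{3173532523949}{18740617672920} \approx 0.16934$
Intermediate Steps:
$E = 145896$ ($E = 8 \left(5677 + 12560\right) = 8 \cdot 18237 = 145896$)
$\frac{1}{\left(-39190 - 26291\right) \left(-47080\right)} + \frac{10435 + g}{E} = \frac{1}{\left(-39190 - 26291\right) \left(-47080\right)} + \frac{10435 + 14271}{145896} = \frac{1}{-65481} \left(- \frac{1}{47080}\right) + 24706 \cdot \frac{1}{145896} = \left(- \frac{1}{65481}\right) \left(- \frac{1}{47080}\right) + \frac{12353}{72948} = \frac{1}{3082845480} + \frac{12353}{72948} = \frac{3173532523949}{18740617672920}$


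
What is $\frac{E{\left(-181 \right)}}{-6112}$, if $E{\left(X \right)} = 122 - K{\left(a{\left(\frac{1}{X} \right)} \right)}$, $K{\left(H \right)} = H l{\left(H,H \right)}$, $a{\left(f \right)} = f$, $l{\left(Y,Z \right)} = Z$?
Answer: $- \frac{3996841}{200235232} \approx -0.019961$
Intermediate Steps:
$K{\left(H \right)} = H^{2}$ ($K{\left(H \right)} = H H = H^{2}$)
$E{\left(X \right)} = 122 - \frac{1}{X^{2}}$ ($E{\left(X \right)} = 122 - \left(\frac{1}{X}\right)^{2} = 122 - \frac{1}{X^{2}}$)
$\frac{E{\left(-181 \right)}}{-6112} = \frac{122 - \frac{1}{32761}}{-6112} = \left(122 - \frac{1}{32761}\right) \left(- \frac{1}{6112}\right) = \frac{3996841}{32761} \left(- \frac{1}{6112}\right) = - \frac{3996841}{200235232}$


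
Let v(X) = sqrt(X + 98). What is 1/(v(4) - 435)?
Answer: -145/63041 - sqrt(102)/189123 ≈ -0.0023535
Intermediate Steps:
v(X) = sqrt(98 + X)
1/(v(4) - 435) = 1/(sqrt(98 + 4) - 435) = 1/(sqrt(102) - 435) = 1/(-435 + sqrt(102))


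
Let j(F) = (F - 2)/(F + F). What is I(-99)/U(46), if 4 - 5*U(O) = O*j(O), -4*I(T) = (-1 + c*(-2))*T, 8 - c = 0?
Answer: 935/8 ≈ 116.88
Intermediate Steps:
c = 8 (c = 8 - 1*0 = 8 + 0 = 8)
j(F) = (-2 + F)/(2*F) (j(F) = (-2 + F)/((2*F)) = (-2 + F)*(1/(2*F)) = (-2 + F)/(2*F))
I(T) = 17*T/4 (I(T) = -(-1 + 8*(-2))*T/4 = -(-1 - 16)*T/4 = -(-17)*T/4 = 17*T/4)
U(O) = 1 - O/10 (U(O) = 4/5 - O*(-2 + O)/(2*O)/5 = 4/5 - (-1 + O/2)/5 = 4/5 + (1/5 - O/10) = 1 - O/10)
I(-99)/U(46) = ((17/4)*(-99))/(1 - 1/10*46) = -1683/(4*(1 - 23/5)) = -1683/(4*(-18/5)) = -1683/4*(-5/18) = 935/8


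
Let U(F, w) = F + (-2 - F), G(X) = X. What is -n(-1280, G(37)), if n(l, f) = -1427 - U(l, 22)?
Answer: 1425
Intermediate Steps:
U(F, w) = -2
n(l, f) = -1425 (n(l, f) = -1427 - 1*(-2) = -1427 + 2 = -1425)
-n(-1280, G(37)) = -1*(-1425) = 1425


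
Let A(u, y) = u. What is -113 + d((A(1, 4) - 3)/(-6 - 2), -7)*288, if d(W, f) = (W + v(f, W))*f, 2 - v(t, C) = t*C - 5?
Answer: -18257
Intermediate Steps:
v(t, C) = 7 - C*t (v(t, C) = 2 - (t*C - 5) = 2 - (C*t - 5) = 2 - (-5 + C*t) = 2 + (5 - C*t) = 7 - C*t)
d(W, f) = f*(7 + W - W*f) (d(W, f) = (W + (7 - W*f))*f = (7 + W - W*f)*f = f*(7 + W - W*f))
-113 + d((A(1, 4) - 3)/(-6 - 2), -7)*288 = -113 - 7*(7 + (1 - 3)/(-6 - 2) - 1*(1 - 3)/(-6 - 2)*(-7))*288 = -113 - 7*(7 - 2/(-8) - 1*(-2/(-8))*(-7))*288 = -113 - 7*(7 - 2*(-1/8) - 1*(-2*(-1/8))*(-7))*288 = -113 - 7*(7 + 1/4 - 1*1/4*(-7))*288 = -113 - 7*(7 + 1/4 + 7/4)*288 = -113 - 7*9*288 = -113 - 63*288 = -113 - 18144 = -18257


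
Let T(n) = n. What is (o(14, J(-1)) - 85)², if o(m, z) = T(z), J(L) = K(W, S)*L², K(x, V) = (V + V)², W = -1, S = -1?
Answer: 6561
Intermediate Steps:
K(x, V) = 4*V² (K(x, V) = (2*V)² = 4*V²)
J(L) = 4*L² (J(L) = (4*(-1)²)*L² = (4*1)*L² = 4*L²)
o(m, z) = z
(o(14, J(-1)) - 85)² = (4*(-1)² - 85)² = (4*1 - 85)² = (4 - 85)² = (-81)² = 6561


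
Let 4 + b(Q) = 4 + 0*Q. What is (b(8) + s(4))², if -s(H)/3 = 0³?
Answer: 0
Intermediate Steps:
b(Q) = 0 (b(Q) = -4 + (4 + 0*Q) = -4 + (4 + 0) = -4 + 4 = 0)
s(H) = 0 (s(H) = -3*0³ = -3*0 = 0)
(b(8) + s(4))² = (0 + 0)² = 0² = 0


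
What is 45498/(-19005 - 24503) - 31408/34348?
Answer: -366158071/186801598 ≈ -1.9601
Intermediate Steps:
45498/(-19005 - 24503) - 31408/34348 = 45498/(-43508) - 31408*1/34348 = 45498*(-1/43508) - 7852/8587 = -22749/21754 - 7852/8587 = -366158071/186801598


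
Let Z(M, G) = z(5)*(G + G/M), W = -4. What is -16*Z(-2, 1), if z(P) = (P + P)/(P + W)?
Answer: -80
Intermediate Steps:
z(P) = 2*P/(-4 + P) (z(P) = (P + P)/(P - 4) = (2*P)/(-4 + P) = 2*P/(-4 + P))
Z(M, G) = 10*G + 10*G/M (Z(M, G) = (2*5/(-4 + 5))*(G + G/M) = (2*5/1)*(G + G/M) = (2*5*1)*(G + G/M) = 10*(G + G/M) = 10*G + 10*G/M)
-16*Z(-2, 1) = -160*(1 - 2)/(-2) = -160*(-1)*(-1)/2 = -16*5 = -80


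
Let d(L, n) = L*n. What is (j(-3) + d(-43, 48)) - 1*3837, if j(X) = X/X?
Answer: -5900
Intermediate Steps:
j(X) = 1
(j(-3) + d(-43, 48)) - 1*3837 = (1 - 43*48) - 1*3837 = (1 - 2064) - 3837 = -2063 - 3837 = -5900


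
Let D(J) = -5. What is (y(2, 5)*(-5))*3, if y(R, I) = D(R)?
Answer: 75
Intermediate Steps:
y(R, I) = -5
(y(2, 5)*(-5))*3 = -5*(-5)*3 = 25*3 = 75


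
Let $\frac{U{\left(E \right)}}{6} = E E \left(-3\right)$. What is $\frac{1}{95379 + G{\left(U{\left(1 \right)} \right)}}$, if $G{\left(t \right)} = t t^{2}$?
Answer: $\frac{1}{89547} \approx 1.1167 \cdot 10^{-5}$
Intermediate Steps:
$U{\left(E \right)} = - 18 E^{2}$ ($U{\left(E \right)} = 6 E E \left(-3\right) = 6 E^{2} \left(-3\right) = 6 \left(- 3 E^{2}\right) = - 18 E^{2}$)
$G{\left(t \right)} = t^{3}$
$\frac{1}{95379 + G{\left(U{\left(1 \right)} \right)}} = \frac{1}{95379 + \left(- 18 \cdot 1^{2}\right)^{3}} = \frac{1}{95379 + \left(\left(-18\right) 1\right)^{3}} = \frac{1}{95379 + \left(-18\right)^{3}} = \frac{1}{95379 - 5832} = \frac{1}{89547}$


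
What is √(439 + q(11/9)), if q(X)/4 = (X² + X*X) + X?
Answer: √36923/9 ≈ 21.350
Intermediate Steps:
q(X) = 4*X + 8*X² (q(X) = 4*((X² + X*X) + X) = 4*((X² + X²) + X) = 4*(2*X² + X) = 4*(X + 2*X²) = 4*X + 8*X²)
√(439 + q(11/9)) = √(439 + 4*(11/9)*(1 + 2*(11/9))) = √(439 + 4*(11/9)*(1 + 22/9)) = √(439 + 4*(11/9)*(31/9)) = √(439 + 1364/81) = √(36923/81) = √36923/9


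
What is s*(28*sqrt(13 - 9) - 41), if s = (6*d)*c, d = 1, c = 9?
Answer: 810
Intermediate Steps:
s = 54 (s = (6*1)*9 = 6*9 = 54)
s*(28*sqrt(13 - 9) - 41) = 54*(28*sqrt(13 - 9) - 41) = 54*(28*sqrt(4) - 41) = 54*(28*2 - 41) = 54*(56 - 41) = 54*15 = 810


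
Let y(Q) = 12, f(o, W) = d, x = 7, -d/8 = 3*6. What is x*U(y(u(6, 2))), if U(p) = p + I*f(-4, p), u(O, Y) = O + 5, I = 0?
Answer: 84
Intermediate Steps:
d = -144 (d = -24*6 = -8*18 = -144)
f(o, W) = -144
u(O, Y) = 5 + O
U(p) = p (U(p) = p + 0*(-144) = p + 0 = p)
x*U(y(u(6, 2))) = 7*12 = 84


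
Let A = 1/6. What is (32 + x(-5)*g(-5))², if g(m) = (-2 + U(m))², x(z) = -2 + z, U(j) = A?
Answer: 93025/1296 ≈ 71.779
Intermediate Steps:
A = ⅙ (A = 1*(⅙) = ⅙ ≈ 0.16667)
U(j) = ⅙
g(m) = 121/36 (g(m) = (-2 + ⅙)² = (-11/6)² = 121/36)
(32 + x(-5)*g(-5))² = (32 + (-2 - 5)*(121/36))² = (32 - 7*121/36)² = (32 - 847/36)² = (305/36)² = 93025/1296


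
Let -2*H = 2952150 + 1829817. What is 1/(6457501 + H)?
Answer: 2/8133035 ≈ 2.4591e-7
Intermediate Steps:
H = -4781967/2 (H = -(2952150 + 1829817)/2 = -½*4781967 = -4781967/2 ≈ -2.3910e+6)
1/(6457501 + H) = 1/(6457501 - 4781967/2) = 1/(8133035/2) = 2/8133035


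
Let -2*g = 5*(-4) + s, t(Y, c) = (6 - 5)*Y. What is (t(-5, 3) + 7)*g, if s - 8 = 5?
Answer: 7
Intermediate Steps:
s = 13 (s = 8 + 5 = 13)
t(Y, c) = Y (t(Y, c) = 1*Y = Y)
g = 7/2 (g = -(5*(-4) + 13)/2 = -(-20 + 13)/2 = -1/2*(-7) = 7/2 ≈ 3.5000)
(t(-5, 3) + 7)*g = (-5 + 7)*(7/2) = 2*(7/2) = 7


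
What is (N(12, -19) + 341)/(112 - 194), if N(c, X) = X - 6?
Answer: -158/41 ≈ -3.8537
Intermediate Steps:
N(c, X) = -6 + X
(N(12, -19) + 341)/(112 - 194) = ((-6 - 19) + 341)/(112 - 194) = (-25 + 341)/(-82) = 316*(-1/82) = -158/41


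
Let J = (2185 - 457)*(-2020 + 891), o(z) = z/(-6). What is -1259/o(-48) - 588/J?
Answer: -25585349/162576 ≈ -157.37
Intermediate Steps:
o(z) = -z/6 (o(z) = z*(-1/6) = -z/6)
J = -1950912 (J = 1728*(-1129) = -1950912)
-1259/o(-48) - 588/J = -1259/((-1/6*(-48))) - 588/(-1950912) = -1259/8 - 588*(-1/1950912) = -1259*1/8 + 49/162576 = -1259/8 + 49/162576 = -25585349/162576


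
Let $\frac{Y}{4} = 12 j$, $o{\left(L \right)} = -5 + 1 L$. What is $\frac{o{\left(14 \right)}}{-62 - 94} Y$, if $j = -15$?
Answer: $\frac{540}{13} \approx 41.538$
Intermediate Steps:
$o{\left(L \right)} = -5 + L$
$Y = -720$ ($Y = 4 \cdot 12 \left(-15\right) = 4 \left(-180\right) = -720$)
$\frac{o{\left(14 \right)}}{-62 - 94} Y = \frac{-5 + 14}{-62 - 94} \left(-720\right) = \frac{9}{-62 - 94} \left(-720\right) = \frac{9}{-156} \left(-720\right) = 9 \left(- \frac{1}{156}\right) \left(-720\right) = \left(- \frac{3}{52}\right) \left(-720\right) = \frac{540}{13}$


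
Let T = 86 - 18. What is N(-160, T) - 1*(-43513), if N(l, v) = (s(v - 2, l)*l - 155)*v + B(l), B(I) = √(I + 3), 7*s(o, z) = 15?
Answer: 67611/7 + I*√157 ≈ 9658.7 + 12.53*I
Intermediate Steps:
s(o, z) = 15/7 (s(o, z) = (⅐)*15 = 15/7)
T = 68
B(I) = √(3 + I)
N(l, v) = √(3 + l) + v*(-155 + 15*l/7) (N(l, v) = (15*l/7 - 155)*v + √(3 + l) = (-155 + 15*l/7)*v + √(3 + l) = v*(-155 + 15*l/7) + √(3 + l) = √(3 + l) + v*(-155 + 15*l/7))
N(-160, T) - 1*(-43513) = (√(3 - 160) - 155*68 + (15/7)*(-160)*68) - 1*(-43513) = (√(-157) - 10540 - 163200/7) + 43513 = (I*√157 - 10540 - 163200/7) + 43513 = (-236980/7 + I*√157) + 43513 = 67611/7 + I*√157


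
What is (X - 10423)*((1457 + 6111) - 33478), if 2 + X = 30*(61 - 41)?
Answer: 254565750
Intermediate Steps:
X = 598 (X = -2 + 30*(61 - 41) = -2 + 30*20 = -2 + 600 = 598)
(X - 10423)*((1457 + 6111) - 33478) = (598 - 10423)*((1457 + 6111) - 33478) = -9825*(7568 - 33478) = -9825*(-25910) = 254565750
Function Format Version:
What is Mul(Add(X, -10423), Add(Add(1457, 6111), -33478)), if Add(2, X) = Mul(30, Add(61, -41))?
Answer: 254565750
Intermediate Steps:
X = 598 (X = Add(-2, Mul(30, Add(61, -41))) = Add(-2, Mul(30, 20)) = Add(-2, 600) = 598)
Mul(Add(X, -10423), Add(Add(1457, 6111), -33478)) = Mul(Add(598, -10423), Add(Add(1457, 6111), -33478)) = Mul(-9825, Add(7568, -33478)) = Mul(-9825, -25910) = 254565750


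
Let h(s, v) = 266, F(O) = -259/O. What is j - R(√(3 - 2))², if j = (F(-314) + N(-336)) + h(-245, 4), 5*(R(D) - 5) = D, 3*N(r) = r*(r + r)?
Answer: 592704711/7850 ≈ 75504.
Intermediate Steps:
N(r) = 2*r²/3 (N(r) = (r*(r + r))/3 = (r*(2*r))/3 = (2*r²)/3 = 2*r²/3)
R(D) = 5 + D/5
j = 23716679/314 (j = (-259/(-314) + (⅔)*(-336)²) + 266 = (-259*(-1/314) + (⅔)*112896) + 266 = (259/314 + 75264) + 266 = 23633155/314 + 266 = 23716679/314 ≈ 75531.)
j - R(√(3 - 2))² = 23716679/314 - (5 + √(3 - 2)/5)² = 23716679/314 - (5 + √1/5)² = 23716679/314 - (5 + (⅕)*1)² = 23716679/314 - (5 + ⅕)² = 23716679/314 - (26/5)² = 23716679/314 - 1*676/25 = 23716679/314 - 676/25 = 592704711/7850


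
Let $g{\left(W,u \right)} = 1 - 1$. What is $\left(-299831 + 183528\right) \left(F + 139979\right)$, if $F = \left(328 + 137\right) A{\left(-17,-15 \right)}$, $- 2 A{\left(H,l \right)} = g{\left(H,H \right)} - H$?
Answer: $- \frac{31640580059}{2} \approx -1.582 \cdot 10^{10}$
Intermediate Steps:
$g{\left(W,u \right)} = 0$ ($g{\left(W,u \right)} = 1 - 1 = 0$)
$A{\left(H,l \right)} = \frac{H}{2}$ ($A{\left(H,l \right)} = - \frac{0 - H}{2} = - \frac{\left(-1\right) H}{2} = \frac{H}{2}$)
$F = - \frac{7905}{2}$ ($F = \left(328 + 137\right) \frac{1}{2} \left(-17\right) = 465 \left(- \frac{17}{2}\right) = - \frac{7905}{2} \approx -3952.5$)
$\left(-299831 + 183528\right) \left(F + 139979\right) = \left(-299831 + 183528\right) \left(- \frac{7905}{2} + 139979\right) = \left(-116303\right) \frac{272053}{2} = - \frac{31640580059}{2}$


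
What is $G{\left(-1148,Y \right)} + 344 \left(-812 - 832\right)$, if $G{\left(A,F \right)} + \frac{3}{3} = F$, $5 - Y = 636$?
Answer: $-566168$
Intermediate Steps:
$Y = -631$ ($Y = 5 - 636 = -631$)
$G{\left(A,F \right)} = -1 + F$
$G{\left(-1148,Y \right)} + 344 \left(-812 - 832\right) = \left(-1 - 631\right) + 344 \left(-812 - 832\right) = -632 + 344 \left(-1644\right) = -632 - 565536 = -566168$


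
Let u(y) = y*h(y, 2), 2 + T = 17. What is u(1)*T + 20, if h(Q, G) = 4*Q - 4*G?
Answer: -40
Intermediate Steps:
T = 15 (T = -2 + 17 = 15)
h(Q, G) = -4*G + 4*Q
u(y) = y*(-8 + 4*y) (u(y) = y*(-4*2 + 4*y) = y*(-8 + 4*y))
u(1)*T + 20 = (4*1*(-2 + 1))*15 + 20 = (4*1*(-1))*15 + 20 = -4*15 + 20 = -60 + 20 = -40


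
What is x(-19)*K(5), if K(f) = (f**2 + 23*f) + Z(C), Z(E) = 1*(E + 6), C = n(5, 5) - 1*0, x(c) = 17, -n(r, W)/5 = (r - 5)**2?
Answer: 2482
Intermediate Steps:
n(r, W) = -5*(-5 + r)**2 (n(r, W) = -5*(r - 5)**2 = -5*(-5 + r)**2)
C = 0 (C = -5*(-5 + 5)**2 - 1*0 = -5*0**2 + 0 = -5*0 + 0 = 0 + 0 = 0)
Z(E) = 6 + E (Z(E) = 1*(6 + E) = 6 + E)
K(f) = 6 + f**2 + 23*f (K(f) = (f**2 + 23*f) + (6 + 0) = (f**2 + 23*f) + 6 = 6 + f**2 + 23*f)
x(-19)*K(5) = 17*(6 + 5**2 + 23*5) = 17*(6 + 25 + 115) = 17*146 = 2482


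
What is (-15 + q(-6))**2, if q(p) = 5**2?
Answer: 100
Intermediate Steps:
q(p) = 25
(-15 + q(-6))**2 = (-15 + 25)**2 = 10**2 = 100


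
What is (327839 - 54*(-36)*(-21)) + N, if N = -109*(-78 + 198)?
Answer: 273935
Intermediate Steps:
N = -13080 (N = -109*120 = -13080)
(327839 - 54*(-36)*(-21)) + N = (327839 - 54*(-36)*(-21)) - 13080 = (327839 + 1944*(-21)) - 13080 = (327839 - 40824) - 13080 = 287015 - 13080 = 273935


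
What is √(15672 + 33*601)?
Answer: 3*√3945 ≈ 188.43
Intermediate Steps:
√(15672 + 33*601) = √(15672 + 19833) = √35505 = 3*√3945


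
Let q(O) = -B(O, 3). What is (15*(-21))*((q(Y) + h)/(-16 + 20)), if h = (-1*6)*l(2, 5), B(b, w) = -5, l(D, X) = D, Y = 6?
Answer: 2205/4 ≈ 551.25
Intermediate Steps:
h = -12 (h = -1*6*2 = -6*2 = -12)
q(O) = 5 (q(O) = -1*(-5) = 5)
(15*(-21))*((q(Y) + h)/(-16 + 20)) = (15*(-21))*((5 - 12)/(-16 + 20)) = -(-2205)/4 = -315*(-7/4) = 2205/4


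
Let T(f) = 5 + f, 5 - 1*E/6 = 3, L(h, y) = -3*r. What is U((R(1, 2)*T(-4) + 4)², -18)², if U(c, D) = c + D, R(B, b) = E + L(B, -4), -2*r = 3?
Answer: 2588881/16 ≈ 1.6181e+5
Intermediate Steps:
r = -3/2 (r = -½*3 = -3/2 ≈ -1.5000)
L(h, y) = 9/2 (L(h, y) = -3*(-3/2) = 9/2)
E = 12 (E = 30 - 6*3 = 30 - 18 = 12)
R(B, b) = 33/2 (R(B, b) = 12 + 9/2 = 33/2)
U(c, D) = D + c
U((R(1, 2)*T(-4) + 4)², -18)² = (-18 + (33*(5 - 4)/2 + 4)²)² = (-18 + ((33/2)*1 + 4)²)² = (-18 + (33/2 + 4)²)² = (-18 + (41/2)²)² = (-18 + 1681/4)² = (1609/4)² = 2588881/16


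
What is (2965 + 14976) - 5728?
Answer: 12213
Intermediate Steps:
(2965 + 14976) - 5728 = 17941 - 5728 = 12213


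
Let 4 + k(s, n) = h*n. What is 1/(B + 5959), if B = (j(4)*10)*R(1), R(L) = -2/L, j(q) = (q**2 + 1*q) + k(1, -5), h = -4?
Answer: 1/5239 ≈ 0.00019088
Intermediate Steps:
k(s, n) = -4 - 4*n
j(q) = 16 + q + q**2 (j(q) = (q**2 + 1*q) + (-4 - 4*(-5)) = (q**2 + q) + (-4 + 20) = (q + q**2) + 16 = 16 + q + q**2)
B = -720 (B = ((16 + 4 + 4**2)*10)*(-2/1) = ((16 + 4 + 16)*10)*(-2*1) = (36*10)*(-2) = 360*(-2) = -720)
1/(B + 5959) = 1/(-720 + 5959) = 1/5239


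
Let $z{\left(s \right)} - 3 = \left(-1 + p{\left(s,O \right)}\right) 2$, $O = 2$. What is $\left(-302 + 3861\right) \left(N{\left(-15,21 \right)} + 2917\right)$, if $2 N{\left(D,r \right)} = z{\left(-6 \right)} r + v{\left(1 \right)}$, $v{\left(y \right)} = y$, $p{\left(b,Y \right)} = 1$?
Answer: $10495491$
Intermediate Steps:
$z{\left(s \right)} = 3$ ($z{\left(s \right)} = 3 + \left(-1 + 1\right) 2 = 3 + 0 \cdot 2 = 3 + 0 = 3$)
$N{\left(D,r \right)} = \frac{1}{2} + \frac{3 r}{2}$ ($N{\left(D,r \right)} = \frac{3 r + 1}{2} = \frac{1 + 3 r}{2} = \frac{1}{2} + \frac{3 r}{2}$)
$\left(-302 + 3861\right) \left(N{\left(-15,21 \right)} + 2917\right) = \left(-302 + 3861\right) \left(\left(\frac{1}{2} + \frac{3}{2} \cdot 21\right) + 2917\right) = 3559 \left(\left(\frac{1}{2} + \frac{63}{2}\right) + 2917\right) = 3559 \left(32 + 2917\right) = 3559 \cdot 2949 = 10495491$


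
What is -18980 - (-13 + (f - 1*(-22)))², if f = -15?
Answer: -19016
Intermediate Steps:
-18980 - (-13 + (f - 1*(-22)))² = -18980 - (-13 + (-15 - 1*(-22)))² = -18980 - (-13 + (-15 + 22))² = -18980 - (-13 + 7)² = -18980 - 1*(-6)² = -18980 - 1*36 = -18980 - 36 = -19016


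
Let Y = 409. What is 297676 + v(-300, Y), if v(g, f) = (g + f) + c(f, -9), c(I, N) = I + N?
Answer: 298185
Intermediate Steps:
v(g, f) = -9 + g + 2*f (v(g, f) = (g + f) + (f - 9) = (f + g) + (-9 + f) = -9 + g + 2*f)
297676 + v(-300, Y) = 297676 + (-9 - 300 + 2*409) = 297676 + (-9 - 300 + 818) = 297676 + 509 = 298185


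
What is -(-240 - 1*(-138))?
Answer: 102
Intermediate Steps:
-(-240 - 1*(-138)) = -(-240 + 138) = -1*(-102) = 102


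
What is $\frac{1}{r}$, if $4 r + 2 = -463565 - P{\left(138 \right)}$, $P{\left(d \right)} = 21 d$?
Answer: $- \frac{4}{466465} \approx -8.5751 \cdot 10^{-6}$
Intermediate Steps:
$r = - \frac{466465}{4}$ ($r = - \frac{1}{2} + \frac{-463565 - 21 \cdot 138}{4} = - \frac{1}{2} + \frac{-463565 - 2898}{4} = - \frac{1}{2} + \frac{1}{4} \left(-466463\right) = - \frac{1}{2} - \frac{466463}{4} = - \frac{466465}{4} \approx -1.1662 \cdot 10^{5}$)
$\frac{1}{r} = \frac{1}{- \frac{466465}{4}} = - \frac{4}{466465}$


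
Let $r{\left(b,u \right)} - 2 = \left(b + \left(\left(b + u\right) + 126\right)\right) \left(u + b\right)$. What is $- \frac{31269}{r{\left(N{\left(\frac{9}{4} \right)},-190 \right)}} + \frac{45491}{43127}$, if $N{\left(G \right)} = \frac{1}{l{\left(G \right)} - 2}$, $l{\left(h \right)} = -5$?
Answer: $- \frac{38827077419}{25835143096} \approx -1.5029$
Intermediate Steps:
$N{\left(G \right)} = - \frac{1}{7}$ ($N{\left(G \right)} = \frac{1}{-5 - 2} = \frac{1}{-7} = - \frac{1}{7}$)
$r{\left(b,u \right)} = 2 + \left(b + u\right) \left(126 + u + 2 b\right)$ ($r{\left(b,u \right)} = 2 + \left(b + \left(\left(b + u\right) + 126\right)\right) \left(u + b\right) = 2 + \left(b + \left(126 + b + u\right)\right) \left(b + u\right) = 2 + \left(126 + u + 2 b\right) \left(b + u\right) = 2 + \left(b + u\right) \left(126 + u + 2 b\right)$)
$- \frac{31269}{r{\left(N{\left(\frac{9}{4} \right)},-190 \right)}} + \frac{45491}{43127} = - \frac{31269}{2 + \left(-190\right)^{2} + 2 \left(- \frac{1}{7}\right)^{2} + 126 \left(- \frac{1}{7}\right) + 126 \left(-190\right) + 3 \left(- \frac{1}{7}\right) \left(-190\right)} + \frac{45491}{43127} = - \frac{31269}{2 + 36100 + 2 \cdot \frac{1}{49} - 18 - 23940 + \frac{570}{7}} + 45491 \cdot \frac{1}{43127} = - \frac{31269}{2 + 36100 + \frac{2}{49} - 18 - 23940 + \frac{570}{7}} + \frac{45491}{43127} = - \frac{31269}{\frac{599048}{49}} + \frac{45491}{43127} = \left(-31269\right) \frac{49}{599048} + \frac{45491}{43127} = - \frac{1532181}{599048} + \frac{45491}{43127} = - \frac{38827077419}{25835143096}$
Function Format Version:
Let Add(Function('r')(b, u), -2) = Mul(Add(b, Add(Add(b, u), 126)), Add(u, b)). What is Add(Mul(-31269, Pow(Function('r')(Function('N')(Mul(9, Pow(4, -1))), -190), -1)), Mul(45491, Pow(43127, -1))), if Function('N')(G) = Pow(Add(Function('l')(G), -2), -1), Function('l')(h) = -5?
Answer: Rational(-38827077419, 25835143096) ≈ -1.5029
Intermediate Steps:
Function('N')(G) = Rational(-1, 7) (Function('N')(G) = Pow(Add(-5, -2), -1) = Pow(-7, -1) = Rational(-1, 7))
Function('r')(b, u) = Add(2, Mul(Add(b, u), Add(126, u, Mul(2, b)))) (Function('r')(b, u) = Add(2, Mul(Add(b, Add(Add(b, u), 126)), Add(u, b))) = Add(2, Mul(Add(b, Add(126, b, u)), Add(b, u))) = Add(2, Mul(Add(126, u, Mul(2, b)), Add(b, u))) = Add(2, Mul(Add(b, u), Add(126, u, Mul(2, b)))))
Add(Mul(-31269, Pow(Function('r')(Function('N')(Mul(9, Pow(4, -1))), -190), -1)), Mul(45491, Pow(43127, -1))) = Add(Mul(-31269, Pow(Add(2, Pow(-190, 2), Mul(2, Pow(Rational(-1, 7), 2)), Mul(126, Rational(-1, 7)), Mul(126, -190), Mul(3, Rational(-1, 7), -190)), -1)), Mul(45491, Pow(43127, -1))) = Add(Mul(-31269, Pow(Add(2, 36100, Mul(2, Rational(1, 49)), -18, -23940, Rational(570, 7)), -1)), Mul(45491, Rational(1, 43127))) = Add(Mul(-31269, Pow(Add(2, 36100, Rational(2, 49), -18, -23940, Rational(570, 7)), -1)), Rational(45491, 43127)) = Add(Mul(-31269, Pow(Rational(599048, 49), -1)), Rational(45491, 43127)) = Add(Mul(-31269, Rational(49, 599048)), Rational(45491, 43127)) = Add(Rational(-1532181, 599048), Rational(45491, 43127)) = Rational(-38827077419, 25835143096)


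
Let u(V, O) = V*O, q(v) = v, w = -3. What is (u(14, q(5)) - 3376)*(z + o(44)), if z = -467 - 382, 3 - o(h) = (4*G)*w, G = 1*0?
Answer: 2796876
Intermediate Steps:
G = 0
u(V, O) = O*V
o(h) = 3 (o(h) = 3 - 4*0*(-3) = 3 - 0*(-3) = 3 - 1*0 = 3 + 0 = 3)
z = -849
(u(14, q(5)) - 3376)*(z + o(44)) = (5*14 - 3376)*(-849 + 3) = (70 - 3376)*(-846) = -3306*(-846) = 2796876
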